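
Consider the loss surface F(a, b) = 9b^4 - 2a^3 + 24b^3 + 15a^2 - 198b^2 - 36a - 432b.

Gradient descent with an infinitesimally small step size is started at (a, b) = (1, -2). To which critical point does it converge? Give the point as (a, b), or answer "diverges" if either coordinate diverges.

(2, -4)

F is separable, so gradient descent decouples: a follows -∂F/∂a, b follows -∂F/∂b.
∂F/∂a = -6(a - 3)(a - 2); at a=1 this is -12, so a increases.
∂F/∂b = 36(b - 3)(b + 1)(b + 4); at b=-2 this is 360, so b decreases.
a converges to its nearest critical value 2 (a local min of the a-part); b converges to -4. The iterate converges to (2, -4).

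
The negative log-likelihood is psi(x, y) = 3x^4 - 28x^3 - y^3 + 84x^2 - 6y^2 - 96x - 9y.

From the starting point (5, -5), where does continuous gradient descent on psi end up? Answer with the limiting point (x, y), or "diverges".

psi is separable, so gradient descent decouples: x follows -∂psi/∂x, y follows -∂psi/∂y.
∂psi/∂x = 12(x - 4)(x - 2)(x - 1); at x=5 this is 144, so x decreases.
∂psi/∂y = -3(y + 1)(y + 3); at y=-5 this is -24, so y increases.
x converges to its nearest critical value 4 (a local min of the x-part); y converges to -3. The iterate converges to (4, -3).

(4, -3)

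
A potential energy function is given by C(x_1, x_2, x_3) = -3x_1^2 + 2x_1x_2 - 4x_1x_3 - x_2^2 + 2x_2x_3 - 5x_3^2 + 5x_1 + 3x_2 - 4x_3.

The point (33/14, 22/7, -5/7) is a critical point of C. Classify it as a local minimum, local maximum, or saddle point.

local maximum

The Hessian is constant: H = [[-6, 2, -4], [2, -2, 2], [-4, 2, -10]].
Leading principal minors: Δ₁ = -6, Δ₂ = 8, Δ₃ = -56.
The minors alternate sign starting negative (−, +, −), so H is negative definite: a local maximum.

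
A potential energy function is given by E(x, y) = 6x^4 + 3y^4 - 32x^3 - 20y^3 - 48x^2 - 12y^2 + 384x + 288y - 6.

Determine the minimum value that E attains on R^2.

E(x,y) separates as P(x) + Q(y) − 6, so its minimum is min P + min Q − 6.
P'(x) = 24(x - 4)(x - 2)(x + 2) vanishes at x ∈ {-2, 2, 4}; Q'(y) = 12(y - 4)(y - 3)(y + 2) vanishes at y ∈ {-2, 3, 4}.
Local minima of P (where P''>0): P(-2)=-608, P(4)=256. Local minima of Q: Q(-2)=-416, Q(4)=448.
So the global minimum of E is P(-2) + Q(-2) − 6 = -608 − 416 − 6 = -1030, attained at (-2, -2).

-1030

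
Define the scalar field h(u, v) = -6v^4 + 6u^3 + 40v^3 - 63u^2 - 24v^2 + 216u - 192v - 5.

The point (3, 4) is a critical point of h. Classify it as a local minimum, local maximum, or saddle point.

The mixed partial ∂²h/∂u∂v is 0, so the Hessian at any point is diag(h_uu, h_vv) = diag(18(2u - 7), 24(-3v^2 + 10v - 2)).
At (3, 4): H = diag(-18, -240).
Both eigenvalues are negative, so H is negative definite: a local maximum.

local maximum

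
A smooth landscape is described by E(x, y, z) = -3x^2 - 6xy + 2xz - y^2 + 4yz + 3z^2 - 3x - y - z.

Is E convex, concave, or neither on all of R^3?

E is quadratic, so its Hessian is the constant matrix H = [[-6, -6, 2], [-6, -2, 4], [2, 4, 6]].
Leading principal minors: -6, -24, -136.
Neither pattern holds ⇒ H is indefinite ⇒ neither convex nor concave.

neither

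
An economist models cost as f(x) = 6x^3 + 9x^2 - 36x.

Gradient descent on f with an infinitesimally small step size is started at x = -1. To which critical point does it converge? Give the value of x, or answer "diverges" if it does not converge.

1

f'(x) = 18(x - 1)(x + 2), so f'(-1) = -36.
Gradient descent moves in the -f' direction, i.e. x is increasing.
The nearest critical point in that direction is x = 1, where f'' = 54 > 0 (a local minimum). The iterate converges there.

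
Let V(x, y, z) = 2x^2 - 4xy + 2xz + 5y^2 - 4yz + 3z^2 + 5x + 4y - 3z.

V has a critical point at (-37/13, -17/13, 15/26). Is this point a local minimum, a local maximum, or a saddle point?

local minimum

The Hessian is constant: H = [[4, -4, 2], [-4, 10, -4], [2, -4, 6]].
Leading principal minors: Δ₁ = 4, Δ₂ = 24, Δ₃ = 104.
All leading minors are positive, so H is positive definite: a local minimum.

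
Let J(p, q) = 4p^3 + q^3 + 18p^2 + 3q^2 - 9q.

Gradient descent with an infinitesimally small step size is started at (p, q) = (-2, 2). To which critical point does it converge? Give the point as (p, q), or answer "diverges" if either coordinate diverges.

(0, 1)

J is separable, so gradient descent decouples: p follows -∂J/∂p, q follows -∂J/∂q.
∂J/∂p = 12p(p + 3); at p=-2 this is -24, so p increases.
∂J/∂q = 3(q - 1)(q + 3); at q=2 this is 15, so q decreases.
p converges to its nearest critical value 0 (a local min of the p-part); q converges to 1. The iterate converges to (0, 1).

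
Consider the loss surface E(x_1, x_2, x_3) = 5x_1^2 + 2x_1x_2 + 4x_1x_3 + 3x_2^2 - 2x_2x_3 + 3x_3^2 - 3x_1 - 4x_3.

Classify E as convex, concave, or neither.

E is quadratic, so its Hessian is the constant matrix H = [[10, 2, 4], [2, 6, -2], [4, -2, 6]].
Leading principal minors: 10, 56, 168.
All positive ⇒ H ≻ 0 ⇒ convex.

convex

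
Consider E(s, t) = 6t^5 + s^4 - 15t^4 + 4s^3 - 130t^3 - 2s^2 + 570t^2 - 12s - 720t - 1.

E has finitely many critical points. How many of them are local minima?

E separates as a function of s plus a function of t, so ∇E=0 decouples.
∂E/∂s = 4(s - 1)(s + 1)(s + 3) = 0 at s ∈ {-3, -1, 1}; ∂E/∂t = 30(t - 3)(t - 2)(t - 1)(t + 4) = 0 at t ∈ {-4, 1, 2, 3}.
The Hessian is diagonal: diag(E_ss, E_tt). Second derivatives: E_ss(-3)=32, E_ss(-1)=-16, E_ss(1)=32; E_tt(-4)=-6300, E_tt(1)=300, E_tt(2)=-180, E_tt(3)=420.
Local minima occur where both diagonal entries positive: (-3, 1), (-3, 3), (1, 1), (1, 3). Count: 4.

4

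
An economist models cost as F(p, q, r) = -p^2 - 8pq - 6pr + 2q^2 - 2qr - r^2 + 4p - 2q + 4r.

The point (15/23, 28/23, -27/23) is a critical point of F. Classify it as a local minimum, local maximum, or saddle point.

saddle point

The Hessian is constant: H = [[-2, -8, -6], [-8, 4, -2], [-6, -2, -2]].
Leading principal minors: Δ₁ = -2, Δ₂ = -72, Δ₃ = -184.
The minors fit neither the all-positive nor the alternating-sign pattern, so H is indefinite: a saddle point.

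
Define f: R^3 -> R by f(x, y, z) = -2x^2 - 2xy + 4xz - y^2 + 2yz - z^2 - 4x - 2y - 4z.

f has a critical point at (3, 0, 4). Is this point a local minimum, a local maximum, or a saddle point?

The Hessian is constant: H = [[-4, -2, 4], [-2, -2, 2], [4, 2, -2]].
Leading principal minors: Δ₁ = -4, Δ₂ = 4, Δ₃ = 8.
The minors fit neither the all-positive nor the alternating-sign pattern, so H is indefinite: a saddle point.

saddle point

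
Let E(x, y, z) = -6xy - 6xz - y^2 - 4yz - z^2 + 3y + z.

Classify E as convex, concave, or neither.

E is quadratic, so its Hessian is the constant matrix H = [[0, -6, -6], [-6, -2, -4], [-6, -4, -2]].
Leading principal minors: 0, -36, -144.
Neither pattern holds ⇒ H is indefinite ⇒ neither convex nor concave.

neither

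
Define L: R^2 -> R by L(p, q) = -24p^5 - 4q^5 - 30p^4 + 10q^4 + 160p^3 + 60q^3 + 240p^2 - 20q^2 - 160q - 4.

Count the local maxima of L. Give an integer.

L separates as a function of p plus a function of q, so ∇L=0 decouples.
∂L/∂p = -120p(p - 2)(p + 1)(p + 2) = 0 at p ∈ {-2, -1, 0, 2}; ∂L/∂q = -20(q - 4)(q - 1)(q + 1)(q + 2) = 0 at q ∈ {-2, -1, 1, 4}.
The Hessian is diagonal: diag(L_pp, L_qq). Second derivatives: L_pp(-2)=960, L_pp(-1)=-360, L_pp(0)=480, L_pp(2)=-2880; L_qq(-2)=360, L_qq(-1)=-200, L_qq(1)=360, L_qq(4)=-1800.
Local maxima occur where both diagonal entries negative: (-1, -1), (-1, 4), (2, -1), (2, 4). Count: 4.

4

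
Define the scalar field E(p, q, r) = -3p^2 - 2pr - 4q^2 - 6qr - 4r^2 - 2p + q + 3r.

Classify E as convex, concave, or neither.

E is quadratic, so its Hessian is the constant matrix H = [[-6, 0, -2], [0, -8, -6], [-2, -6, -8]].
Leading principal minors: -6, 48, -136.
Signs alternate −, +, − ⇒ H ≺ 0 ⇒ concave.

concave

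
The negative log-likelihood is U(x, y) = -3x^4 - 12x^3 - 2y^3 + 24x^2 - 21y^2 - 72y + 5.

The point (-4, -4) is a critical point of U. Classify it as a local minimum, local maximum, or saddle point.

The mixed partial ∂²U/∂x∂y is 0, so the Hessian at any point is diag(U_xx, U_yy) = diag(12(-3x^2 - 6x + 4), -6(2y + 7)).
At (-4, -4): H = diag(-240, 6).
The eigenvalues have opposite signs, so H is indefinite: a saddle point.

saddle point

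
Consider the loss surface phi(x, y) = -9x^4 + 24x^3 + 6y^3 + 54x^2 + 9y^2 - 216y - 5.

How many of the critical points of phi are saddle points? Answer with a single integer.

3

phi separates as a function of x plus a function of y, so ∇phi=0 decouples.
∂phi/∂x = -36x(x - 3)(x + 1) = 0 at x ∈ {-1, 0, 3}; ∂phi/∂y = 18(y - 3)(y + 4) = 0 at y ∈ {-4, 3}.
The Hessian is diagonal: diag(phi_xx, phi_yy). Second derivatives: phi_xx(-1)=-144, phi_xx(0)=108, phi_xx(3)=-432; phi_yy(-4)=-126, phi_yy(3)=126.
Saddle points occur where the two diagonal entries have opposite signs: (-1, 3), (0, -4), (3, 3). Count: 3.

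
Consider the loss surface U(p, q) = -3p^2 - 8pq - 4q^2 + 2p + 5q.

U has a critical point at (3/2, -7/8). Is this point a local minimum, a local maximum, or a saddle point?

The Hessian of U is constant: H = [[-6, -8], [-8, -8]].
det(H) = (-6)·(-8) − (-8)² = -16.
Since det(H) < 0, H is indefinite and the critical point is a saddle point.

saddle point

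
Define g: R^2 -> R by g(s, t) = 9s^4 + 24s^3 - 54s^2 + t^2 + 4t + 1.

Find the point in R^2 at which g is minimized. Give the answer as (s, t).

g(s,t) separates as P(s) + Q(t) + 1, so its minimum is min P + min Q + 1.
P'(s) = 36s(s - 1)(s + 3) vanishes at s ∈ {-3, 0, 1}; Q'(t) = 2(t + 2) vanishes at t ∈ {-2}.
Local minima of P (where P''>0): P(-3)=-405, P(1)=-21. Local minima of Q: Q(-2)=-4.
So the global minimum of g is P(-3) + Q(-2) + 1 = -405 − 4 + 1 = -408, attained at (-3, -2).

(-3, -2)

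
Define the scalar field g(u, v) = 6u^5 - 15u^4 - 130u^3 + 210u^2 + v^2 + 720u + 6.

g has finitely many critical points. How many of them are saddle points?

2

g separates as a function of u plus a function of v, so ∇g=0 decouples.
∂g/∂u = 30(u - 4)(u - 2)(u + 1)(u + 3) = 0 at u ∈ {-3, -1, 2, 4}; ∂g/∂v = 2v = 0 at v ∈ {0}.
The Hessian is diagonal: diag(g_uu, g_vv). Second derivatives: g_uu(-3)=-2100, g_uu(-1)=900, g_uu(2)=-900, g_uu(4)=2100; g_vv(0)=2.
Saddle points occur where the two diagonal entries have opposite signs: (-3, 0), (2, 0). Count: 2.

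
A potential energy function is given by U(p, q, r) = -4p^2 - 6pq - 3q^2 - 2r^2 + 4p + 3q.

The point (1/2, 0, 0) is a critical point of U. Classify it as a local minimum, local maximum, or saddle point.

The Hessian is constant: H = [[-8, -6, 0], [-6, -6, 0], [0, 0, -4]].
Leading principal minors: Δ₁ = -8, Δ₂ = 12, Δ₃ = -48.
The minors alternate sign starting negative (−, +, −), so H is negative definite: a local maximum.

local maximum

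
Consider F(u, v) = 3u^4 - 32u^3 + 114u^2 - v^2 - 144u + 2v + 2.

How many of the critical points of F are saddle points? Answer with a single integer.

F separates as a function of u plus a function of v, so ∇F=0 decouples.
∂F/∂u = 12(u - 4)(u - 3)(u - 1) = 0 at u ∈ {1, 3, 4}; ∂F/∂v = -2(v - 1) = 0 at v ∈ {1}.
The Hessian is diagonal: diag(F_uu, F_vv). Second derivatives: F_uu(1)=72, F_uu(3)=-24, F_uu(4)=36; F_vv(1)=-2.
Saddle points occur where the two diagonal entries have opposite signs: (1, 1), (4, 1). Count: 2.

2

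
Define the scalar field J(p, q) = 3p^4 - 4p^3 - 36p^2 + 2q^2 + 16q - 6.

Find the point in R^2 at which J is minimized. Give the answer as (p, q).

(3, -4)

J(p,q) separates as A(p) + B(q) − 6, so its minimum is min A + min B − 6.
A'(p) = 12p(p - 3)(p + 2) vanishes at p ∈ {-2, 0, 3}; B'(q) = 4q + 16 vanishes at q ∈ {-4}.
Local minima of A (where A''>0): A(-2)=-64, A(3)=-189. Local minima of B: B(-4)=-32.
So the global minimum of J is A(3) + B(-4) − 6 = -189 − 32 − 6 = -227, attained at (3, -4).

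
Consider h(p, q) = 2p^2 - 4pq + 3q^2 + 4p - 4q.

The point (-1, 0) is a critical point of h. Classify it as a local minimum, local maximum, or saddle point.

The Hessian of h is constant: H = [[4, -4], [-4, 6]].
det(H) = 4·6 − (-4)² = 8.
det(H) > 0 and tr(H) = 10 > 0, so H is positive definite and the point is a local minimum.

local minimum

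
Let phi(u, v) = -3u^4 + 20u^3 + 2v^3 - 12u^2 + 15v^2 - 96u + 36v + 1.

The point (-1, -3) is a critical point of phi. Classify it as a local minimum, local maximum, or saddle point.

local maximum

The mixed partial ∂²phi/∂u∂v is 0, so the Hessian at any point is diag(phi_uu, phi_vv) = diag(12(-3u^2 + 10u - 2), 6(2v + 5)).
At (-1, -3): H = diag(-180, -6).
Both eigenvalues are negative, so H is negative definite: a local maximum.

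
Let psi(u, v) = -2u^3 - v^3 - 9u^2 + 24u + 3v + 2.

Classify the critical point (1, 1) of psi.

The mixed partial ∂²psi/∂u∂v is 0, so the Hessian at any point is diag(psi_uu, psi_vv) = diag(-6(2u + 3), -6v).
At (1, 1): H = diag(-30, -6).
Both eigenvalues are negative, so H is negative definite: a local maximum.

local maximum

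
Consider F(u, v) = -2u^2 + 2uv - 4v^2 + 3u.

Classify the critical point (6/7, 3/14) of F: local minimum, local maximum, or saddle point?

The Hessian of F is constant: H = [[-4, 2], [2, -8]].
det(H) = (-4)·(-8) − 2² = 28.
det(H) > 0 and tr(H) = -12 < 0, so H is negative definite and the point is a local maximum.

local maximum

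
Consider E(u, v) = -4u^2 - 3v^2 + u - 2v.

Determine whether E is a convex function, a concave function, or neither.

E is quadratic, so its Hessian is the constant matrix H = [[-8, 0], [0, -6]].
det(H) = 48, tr(H) = -14.
det(H) > 0 and tr(H) < 0, so H is negative definite everywhere: concave.

concave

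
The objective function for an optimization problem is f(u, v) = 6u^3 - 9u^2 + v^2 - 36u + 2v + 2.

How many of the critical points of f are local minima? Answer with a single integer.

1

f separates as a function of u plus a function of v, so ∇f=0 decouples.
∂f/∂u = 18(u - 2)(u + 1) = 0 at u ∈ {-1, 2}; ∂f/∂v = 2(v + 1) = 0 at v ∈ {-1}.
The Hessian is diagonal: diag(f_uu, f_vv). Second derivatives: f_uu(-1)=-54, f_uu(2)=54; f_vv(-1)=2.
Local minima occur where both diagonal entries positive: (2, -1). Count: 1.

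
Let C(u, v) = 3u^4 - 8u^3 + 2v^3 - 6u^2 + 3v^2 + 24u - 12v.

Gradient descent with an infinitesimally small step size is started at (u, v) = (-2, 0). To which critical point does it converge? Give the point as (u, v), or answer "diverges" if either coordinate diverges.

C is separable, so gradient descent decouples: u follows -∂C/∂u, v follows -∂C/∂v.
∂C/∂u = 12(u - 2)(u - 1)(u + 1); at u=-2 this is -144, so u increases.
∂C/∂v = 6(v - 1)(v + 2); at v=0 this is -12, so v increases.
u converges to its nearest critical value -1 (a local min of the u-part); v converges to 1. The iterate converges to (-1, 1).

(-1, 1)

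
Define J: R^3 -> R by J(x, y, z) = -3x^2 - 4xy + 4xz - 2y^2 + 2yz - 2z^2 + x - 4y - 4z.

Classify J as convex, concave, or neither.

J is quadratic, so its Hessian is the constant matrix H = [[-6, -4, 4], [-4, -4, 2], [4, 2, -4]].
Leading principal minors: -6, 8, -8.
Signs alternate −, +, − ⇒ H ≺ 0 ⇒ concave.

concave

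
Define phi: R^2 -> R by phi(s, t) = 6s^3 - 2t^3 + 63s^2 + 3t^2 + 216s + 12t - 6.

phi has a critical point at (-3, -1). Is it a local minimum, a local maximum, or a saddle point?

local minimum

The mixed partial ∂²phi/∂s∂t is 0, so the Hessian at any point is diag(phi_ss, phi_tt) = diag(18(2s + 7), 6(-2t + 1)).
At (-3, -1): H = diag(18, 18).
Both eigenvalues are positive, so H is positive definite: a local minimum.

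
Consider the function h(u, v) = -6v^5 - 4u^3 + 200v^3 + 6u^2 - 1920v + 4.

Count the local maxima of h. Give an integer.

h separates as a function of u plus a function of v, so ∇h=0 decouples.
∂h/∂u = -12u(u - 1) = 0 at u ∈ {0, 1}; ∂h/∂v = -30(v - 4)(v - 2)(v + 2)(v + 4) = 0 at v ∈ {-4, -2, 2, 4}.
The Hessian is diagonal: diag(h_uu, h_vv). Second derivatives: h_uu(0)=12, h_uu(1)=-12; h_vv(-4)=2880, h_vv(-2)=-1440, h_vv(2)=1440, h_vv(4)=-2880.
Local maxima occur where both diagonal entries negative: (1, -2), (1, 4). Count: 2.

2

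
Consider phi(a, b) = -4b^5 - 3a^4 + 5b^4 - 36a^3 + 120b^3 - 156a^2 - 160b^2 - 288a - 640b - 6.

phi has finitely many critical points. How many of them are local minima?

phi separates as a function of a plus a function of b, so ∇phi=0 decouples.
∂phi/∂a = -12(a + 2)(a + 3)(a + 4) = 0 at a ∈ {-4, -3, -2}; ∂phi/∂b = -20(b - 4)(b - 2)(b + 1)(b + 4) = 0 at b ∈ {-4, -1, 2, 4}.
The Hessian is diagonal: diag(phi_aa, phi_bb). Second derivatives: phi_aa(-4)=-24, phi_aa(-3)=12, phi_aa(-2)=-24; phi_bb(-4)=2880, phi_bb(-1)=-900, phi_bb(2)=720, phi_bb(4)=-1600.
Local minima occur where both diagonal entries positive: (-3, -4), (-3, 2). Count: 2.

2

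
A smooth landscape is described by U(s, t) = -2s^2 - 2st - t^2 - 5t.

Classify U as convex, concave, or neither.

concave

U is quadratic, so its Hessian is the constant matrix H = [[-4, -2], [-2, -2]].
det(H) = 4, tr(H) = -6.
det(H) > 0 and tr(H) < 0, so H is negative definite everywhere: concave.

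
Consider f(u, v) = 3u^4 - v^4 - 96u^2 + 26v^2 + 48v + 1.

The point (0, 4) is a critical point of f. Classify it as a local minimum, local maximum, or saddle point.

local maximum

The mixed partial ∂²f/∂u∂v is 0, so the Hessian at any point is diag(f_uu, f_vv) = diag(12(3u^2 - 16), 4(-3v^2 + 13)).
At (0, 4): H = diag(-192, -140).
Both eigenvalues are negative, so H is negative definite: a local maximum.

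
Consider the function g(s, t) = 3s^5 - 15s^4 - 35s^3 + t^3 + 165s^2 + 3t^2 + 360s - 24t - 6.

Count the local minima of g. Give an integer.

g separates as a function of s plus a function of t, so ∇g=0 decouples.
∂g/∂s = 15(s - 4)(s - 3)(s + 1)(s + 2) = 0 at s ∈ {-2, -1, 3, 4}; ∂g/∂t = 3(t - 2)(t + 4) = 0 at t ∈ {-4, 2}.
The Hessian is diagonal: diag(g_ss, g_tt). Second derivatives: g_ss(-2)=-450, g_ss(-1)=300, g_ss(3)=-300, g_ss(4)=450; g_tt(-4)=-18, g_tt(2)=18.
Local minima occur where both diagonal entries positive: (-1, 2), (4, 2). Count: 2.

2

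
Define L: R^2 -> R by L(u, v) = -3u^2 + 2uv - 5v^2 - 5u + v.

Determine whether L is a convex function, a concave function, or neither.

concave

L is quadratic, so its Hessian is the constant matrix H = [[-6, 2], [2, -10]].
det(H) = 56, tr(H) = -16.
det(H) > 0 and tr(H) < 0, so H is negative definite everywhere: concave.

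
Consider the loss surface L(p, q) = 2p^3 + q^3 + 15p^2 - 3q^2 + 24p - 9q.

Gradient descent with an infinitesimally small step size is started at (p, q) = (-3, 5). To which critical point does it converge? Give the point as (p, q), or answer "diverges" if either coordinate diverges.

L is separable, so gradient descent decouples: p follows -∂L/∂p, q follows -∂L/∂q.
∂L/∂p = 6(p + 1)(p + 4); at p=-3 this is -12, so p increases.
∂L/∂q = 3(q - 3)(q + 1); at q=5 this is 36, so q decreases.
p converges to its nearest critical value -1 (a local min of the p-part); q converges to 3. The iterate converges to (-1, 3).

(-1, 3)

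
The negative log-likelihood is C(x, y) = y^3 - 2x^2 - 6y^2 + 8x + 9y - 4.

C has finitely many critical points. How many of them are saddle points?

1

C separates as a function of x plus a function of y, so ∇C=0 decouples.
∂C/∂x = -4(x - 2) = 0 at x ∈ {2}; ∂C/∂y = 3(y - 3)(y - 1) = 0 at y ∈ {1, 3}.
The Hessian is diagonal: diag(C_xx, C_yy). Second derivatives: C_xx(2)=-4; C_yy(1)=-6, C_yy(3)=6.
Saddle points occur where the two diagonal entries have opposite signs: (2, 3). Count: 1.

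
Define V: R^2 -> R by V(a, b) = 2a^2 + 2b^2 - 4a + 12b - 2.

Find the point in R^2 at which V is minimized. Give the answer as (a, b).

V(a,b) separates as P(a) + Q(b) − 2, so its minimum is min P + min Q − 2.
P'(a) = 4a - 4 vanishes at a ∈ {1}; Q'(b) = 4b + 12 vanishes at b ∈ {-3}.
Local minima of P (where P''>0): P(1)=-2. Local minima of Q: Q(-3)=-18.
So the global minimum of V is P(1) + Q(-3) − 2 = -2 − 18 − 2 = -22, attained at (1, -3).

(1, -3)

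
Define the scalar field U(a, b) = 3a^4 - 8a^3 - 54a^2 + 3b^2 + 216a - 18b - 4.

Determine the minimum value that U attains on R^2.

U(a,b) separates as P(a) + Q(b) − 4, so its minimum is min P + min Q − 4.
P'(a) = 12(a - 3)(a - 2)(a + 3) vanishes at a ∈ {-3, 2, 3}; Q'(b) = 6b - 18 vanishes at b ∈ {3}.
Local minima of P (where P''>0): P(-3)=-675, P(3)=189. Local minima of Q: Q(3)=-27.
So the global minimum of U is P(-3) + Q(3) − 4 = -675 − 27 − 4 = -706, attained at (-3, 3).

-706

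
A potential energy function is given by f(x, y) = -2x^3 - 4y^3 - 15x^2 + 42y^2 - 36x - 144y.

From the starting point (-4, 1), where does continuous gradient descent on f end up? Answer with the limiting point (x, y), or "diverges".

f is separable, so gradient descent decouples: x follows -∂f/∂x, y follows -∂f/∂y.
∂f/∂x = -6(x + 2)(x + 3); at x=-4 this is -12, so x increases.
∂f/∂y = -12(y - 4)(y - 3); at y=1 this is -72, so y increases.
x converges to its nearest critical value -3 (a local min of the x-part); y converges to 3. The iterate converges to (-3, 3).

(-3, 3)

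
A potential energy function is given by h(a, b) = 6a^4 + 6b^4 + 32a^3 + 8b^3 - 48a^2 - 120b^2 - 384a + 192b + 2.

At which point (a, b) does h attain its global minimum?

h(a,b) separates as P(a) + Q(b) + 2, so its minimum is min P + min Q + 2.
P'(a) = 24(a - 2)(a + 2)(a + 4) vanishes at a ∈ {-4, -2, 2}; Q'(b) = 24(b - 2)(b - 1)(b + 4) vanishes at b ∈ {-4, 1, 2}.
Local minima of P (where P''>0): P(-4)=256, P(2)=-608. Local minima of Q: Q(-4)=-1664, Q(2)=64.
So the global minimum of h is P(2) + Q(-4) + 2 = -608 − 1664 + 2 = -2270, attained at (2, -4).

(2, -4)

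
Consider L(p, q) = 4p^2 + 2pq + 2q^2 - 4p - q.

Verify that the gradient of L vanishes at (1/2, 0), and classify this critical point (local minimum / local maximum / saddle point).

∇L = (8p + 2q - 4, 2p + 4q - 1); substituting (1/2, 0) gives ∇L = (0, 0), so (1/2, 0) is indeed a critical point.
The Hessian of L is constant: H = [[8, 2], [2, 4]].
det(H) = 8·4 − 2² = 28.
det(H) > 0 and tr(H) = 12 > 0, so H is positive definite and the point is a local minimum.

local minimum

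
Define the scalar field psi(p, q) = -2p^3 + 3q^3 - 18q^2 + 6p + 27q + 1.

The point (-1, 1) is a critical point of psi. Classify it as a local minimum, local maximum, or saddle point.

The mixed partial ∂²psi/∂p∂q is 0, so the Hessian at any point is diag(psi_pp, psi_qq) = diag(-12p, 18(q - 2)).
At (-1, 1): H = diag(12, -18).
The eigenvalues have opposite signs, so H is indefinite: a saddle point.

saddle point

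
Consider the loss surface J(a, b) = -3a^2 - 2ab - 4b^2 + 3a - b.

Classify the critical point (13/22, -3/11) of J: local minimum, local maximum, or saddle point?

The Hessian of J is constant: H = [[-6, -2], [-2, -8]].
det(H) = (-6)·(-8) − (-2)² = 44.
det(H) > 0 and tr(H) = -14 < 0, so H is negative definite and the point is a local maximum.

local maximum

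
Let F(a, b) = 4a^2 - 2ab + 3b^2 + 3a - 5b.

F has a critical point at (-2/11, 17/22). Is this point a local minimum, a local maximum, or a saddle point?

The Hessian of F is constant: H = [[8, -2], [-2, 6]].
det(H) = 8·6 − (-2)² = 44.
det(H) > 0 and tr(H) = 14 > 0, so H is positive definite and the point is a local minimum.

local minimum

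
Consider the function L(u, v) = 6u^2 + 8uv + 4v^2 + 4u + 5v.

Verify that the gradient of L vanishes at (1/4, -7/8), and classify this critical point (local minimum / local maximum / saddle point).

local minimum

∇L = (12u + 8v + 4, 8u + 8v + 5); substituting (1/4, -7/8) gives ∇L = (0, 0), so (1/4, -7/8) is indeed a critical point.
The Hessian of L is constant: H = [[12, 8], [8, 8]].
det(H) = 12·8 − 8² = 32.
det(H) > 0 and tr(H) = 20 > 0, so H is positive definite and the point is a local minimum.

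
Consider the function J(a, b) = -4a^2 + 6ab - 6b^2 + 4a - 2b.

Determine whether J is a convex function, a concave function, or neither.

concave

J is quadratic, so its Hessian is the constant matrix H = [[-8, 6], [6, -12]].
det(H) = 60, tr(H) = -20.
det(H) > 0 and tr(H) < 0, so H is negative definite everywhere: concave.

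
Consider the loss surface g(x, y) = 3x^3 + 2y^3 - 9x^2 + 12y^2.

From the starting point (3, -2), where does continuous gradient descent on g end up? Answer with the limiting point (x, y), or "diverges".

g is separable, so gradient descent decouples: x follows -∂g/∂x, y follows -∂g/∂y.
∂g/∂x = 9x(x - 2); at x=3 this is 27, so x decreases.
∂g/∂y = 6y(y + 4); at y=-2 this is -24, so y increases.
x converges to its nearest critical value 2 (a local min of the x-part); y converges to 0. The iterate converges to (2, 0).

(2, 0)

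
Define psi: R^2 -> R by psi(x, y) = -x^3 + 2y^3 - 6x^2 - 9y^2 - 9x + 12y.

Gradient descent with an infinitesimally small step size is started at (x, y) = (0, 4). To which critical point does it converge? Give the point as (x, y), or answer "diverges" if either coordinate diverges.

diverges

psi is separable, so gradient descent decouples: x follows -∂psi/∂x, y follows -∂psi/∂y.
∂psi/∂x = -3(x + 1)(x + 3); at x=0 this is -9, so x increases.
∂psi/∂y = 6(y - 2)(y - 1); at y=4 this is 36, so y decreases.
The x-coordinate has no critical point in that direction and runs off to infinity.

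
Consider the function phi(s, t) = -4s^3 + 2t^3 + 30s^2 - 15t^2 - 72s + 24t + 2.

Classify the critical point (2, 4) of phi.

The mixed partial ∂²phi/∂s∂t is 0, so the Hessian at any point is diag(phi_ss, phi_tt) = diag(12(-2s + 5), 6(2t - 5)).
At (2, 4): H = diag(12, 18).
Both eigenvalues are positive, so H is positive definite: a local minimum.

local minimum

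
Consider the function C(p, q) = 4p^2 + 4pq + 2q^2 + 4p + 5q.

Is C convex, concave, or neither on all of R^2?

C is quadratic, so its Hessian is the constant matrix H = [[8, 4], [4, 4]].
det(H) = 16, tr(H) = 12.
det(H) > 0 and tr(H) > 0, so H is positive definite everywhere: convex.

convex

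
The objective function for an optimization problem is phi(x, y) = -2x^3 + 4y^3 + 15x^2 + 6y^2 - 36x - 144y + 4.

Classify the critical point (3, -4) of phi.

local maximum

The mixed partial ∂²phi/∂x∂y is 0, so the Hessian at any point is diag(phi_xx, phi_yy) = diag(6(-2x + 5), 12(2y + 1)).
At (3, -4): H = diag(-6, -84).
Both eigenvalues are negative, so H is negative definite: a local maximum.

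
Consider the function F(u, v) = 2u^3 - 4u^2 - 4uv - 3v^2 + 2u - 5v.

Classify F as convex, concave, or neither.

neither

The term 2u^3 is cubic, so the Hessian is not constant.
∂²F/∂u² = 12u - 8, which takes both signs as u varies (negative for sufficiently negative u). A diagonal entry of the Hessian changing sign means the Hessian is neither positive- nor negative-semidefinite on all of R^2.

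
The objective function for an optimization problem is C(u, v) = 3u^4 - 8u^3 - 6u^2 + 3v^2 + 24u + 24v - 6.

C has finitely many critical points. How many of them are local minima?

2

C separates as a function of u plus a function of v, so ∇C=0 decouples.
∂C/∂u = 12(u - 2)(u - 1)(u + 1) = 0 at u ∈ {-1, 1, 2}; ∂C/∂v = 6(v + 4) = 0 at v ∈ {-4}.
The Hessian is diagonal: diag(C_uu, C_vv). Second derivatives: C_uu(-1)=72, C_uu(1)=-24, C_uu(2)=36; C_vv(-4)=6.
Local minima occur where both diagonal entries positive: (-1, -4), (2, -4). Count: 2.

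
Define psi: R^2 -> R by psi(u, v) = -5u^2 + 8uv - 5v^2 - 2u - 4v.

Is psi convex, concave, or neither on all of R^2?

psi is quadratic, so its Hessian is the constant matrix H = [[-10, 8], [8, -10]].
det(H) = 36, tr(H) = -20.
det(H) > 0 and tr(H) < 0, so H is negative definite everywhere: concave.

concave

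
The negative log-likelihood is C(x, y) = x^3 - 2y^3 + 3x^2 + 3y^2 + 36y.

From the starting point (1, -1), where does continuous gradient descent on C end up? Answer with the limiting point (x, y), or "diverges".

(0, -2)

C is separable, so gradient descent decouples: x follows -∂C/∂x, y follows -∂C/∂y.
∂C/∂x = 3x(x + 2); at x=1 this is 9, so x decreases.
∂C/∂y = -6(y - 3)(y + 2); at y=-1 this is 24, so y decreases.
x converges to its nearest critical value 0 (a local min of the x-part); y converges to -2. The iterate converges to (0, -2).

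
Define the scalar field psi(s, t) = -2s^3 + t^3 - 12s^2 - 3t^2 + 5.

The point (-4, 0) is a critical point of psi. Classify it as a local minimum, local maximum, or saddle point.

saddle point

The mixed partial ∂²psi/∂s∂t is 0, so the Hessian at any point is diag(psi_ss, psi_tt) = diag(-12(s + 2), 6(t - 1)).
At (-4, 0): H = diag(24, -6).
The eigenvalues have opposite signs, so H is indefinite: a saddle point.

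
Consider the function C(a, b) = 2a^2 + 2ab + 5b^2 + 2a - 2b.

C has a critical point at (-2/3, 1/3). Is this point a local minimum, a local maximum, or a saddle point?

local minimum

The Hessian of C is constant: H = [[4, 2], [2, 10]].
det(H) = 4·10 − 2² = 36.
det(H) > 0 and tr(H) = 14 > 0, so H is positive definite and the point is a local minimum.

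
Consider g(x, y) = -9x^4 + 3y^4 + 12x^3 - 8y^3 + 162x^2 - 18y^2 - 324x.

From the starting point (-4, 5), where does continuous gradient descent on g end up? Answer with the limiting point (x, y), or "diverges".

g is separable, so gradient descent decouples: x follows -∂g/∂x, y follows -∂g/∂y.
∂g/∂x = -36(x - 3)(x - 1)(x + 3); at x=-4 this is 1260, so x decreases.
∂g/∂y = 12y(y - 3)(y + 1); at y=5 this is 720, so y decreases.
The x-coordinate has no critical point in that direction and runs off to infinity.

diverges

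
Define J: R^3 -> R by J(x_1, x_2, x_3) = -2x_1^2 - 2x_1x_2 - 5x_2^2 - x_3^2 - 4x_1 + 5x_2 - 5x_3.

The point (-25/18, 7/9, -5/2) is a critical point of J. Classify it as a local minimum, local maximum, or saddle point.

The Hessian is constant: H = [[-4, -2, 0], [-2, -10, 0], [0, 0, -2]].
Leading principal minors: Δ₁ = -4, Δ₂ = 36, Δ₃ = -72.
The minors alternate sign starting negative (−, +, −), so H is negative definite: a local maximum.

local maximum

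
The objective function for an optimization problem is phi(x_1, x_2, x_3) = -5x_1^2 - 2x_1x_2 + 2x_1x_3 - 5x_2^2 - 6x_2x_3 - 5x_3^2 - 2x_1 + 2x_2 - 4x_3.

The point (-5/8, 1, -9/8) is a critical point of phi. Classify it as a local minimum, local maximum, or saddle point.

local maximum

The Hessian is constant: H = [[-10, -2, 2], [-2, -10, -6], [2, -6, -10]].
Leading principal minors: Δ₁ = -10, Δ₂ = 96, Δ₃ = -512.
The minors alternate sign starting negative (−, +, −), so H is negative definite: a local maximum.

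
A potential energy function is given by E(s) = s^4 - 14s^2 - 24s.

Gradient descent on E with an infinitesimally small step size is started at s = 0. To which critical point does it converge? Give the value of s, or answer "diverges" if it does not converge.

E'(s) = 4(s - 3)(s + 1)(s + 2), so E'(0) = -24.
Gradient descent moves in the -E' direction, i.e. s is increasing.
The nearest critical point in that direction is s = 3, where E'' = 80 > 0 (a local minimum). The iterate converges there.

3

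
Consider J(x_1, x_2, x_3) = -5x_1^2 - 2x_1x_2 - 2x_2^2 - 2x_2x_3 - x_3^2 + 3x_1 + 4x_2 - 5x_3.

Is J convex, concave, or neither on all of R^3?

J is quadratic, so its Hessian is the constant matrix H = [[-10, -2, 0], [-2, -4, -2], [0, -2, -2]].
Leading principal minors: -10, 36, -32.
Signs alternate −, +, − ⇒ H ≺ 0 ⇒ concave.

concave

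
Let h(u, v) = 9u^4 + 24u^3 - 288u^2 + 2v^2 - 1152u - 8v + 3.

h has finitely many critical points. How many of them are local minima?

h separates as a function of u plus a function of v, so ∇h=0 decouples.
∂h/∂u = 36(u - 4)(u + 2)(u + 4) = 0 at u ∈ {-4, -2, 4}; ∂h/∂v = 4(v - 2) = 0 at v ∈ {2}.
The Hessian is diagonal: diag(h_uu, h_vv). Second derivatives: h_uu(-4)=576, h_uu(-2)=-432, h_uu(4)=1728; h_vv(2)=4.
Local minima occur where both diagonal entries positive: (-4, 2), (4, 2). Count: 2.

2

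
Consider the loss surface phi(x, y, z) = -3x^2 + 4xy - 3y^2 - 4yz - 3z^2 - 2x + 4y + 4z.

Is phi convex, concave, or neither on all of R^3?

phi is quadratic, so its Hessian is the constant matrix H = [[-6, 4, 0], [4, -6, -4], [0, -4, -6]].
Leading principal minors: -6, 20, -24.
Signs alternate −, +, − ⇒ H ≺ 0 ⇒ concave.

concave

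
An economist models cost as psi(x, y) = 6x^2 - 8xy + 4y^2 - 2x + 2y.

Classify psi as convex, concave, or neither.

psi is quadratic, so its Hessian is the constant matrix H = [[12, -8], [-8, 8]].
det(H) = 32, tr(H) = 20.
det(H) > 0 and tr(H) > 0, so H is positive definite everywhere: convex.

convex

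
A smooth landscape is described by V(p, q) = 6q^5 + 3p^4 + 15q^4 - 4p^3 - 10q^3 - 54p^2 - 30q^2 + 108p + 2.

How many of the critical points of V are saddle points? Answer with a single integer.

V separates as a function of p plus a function of q, so ∇V=0 decouples.
∂V/∂p = 12(p - 3)(p - 1)(p + 3) = 0 at p ∈ {-3, 1, 3}; ∂V/∂q = 30q(q - 1)(q + 1)(q + 2) = 0 at q ∈ {-2, -1, 0, 1}.
The Hessian is diagonal: diag(V_pp, V_qq). Second derivatives: V_pp(-3)=288, V_pp(1)=-96, V_pp(3)=144; V_qq(-2)=-180, V_qq(-1)=60, V_qq(0)=-60, V_qq(1)=180.
Saddle points occur where the two diagonal entries have opposite signs: (-3, -2), (-3, 0), (1, -1), (1, 1), (3, -2), (3, 0). Count: 6.

6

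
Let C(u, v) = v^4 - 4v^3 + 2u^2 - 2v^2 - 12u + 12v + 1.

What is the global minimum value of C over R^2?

C(u,v) separates as P(u) + Q(v) + 1, so its minimum is min P + min Q + 1.
P'(u) = 4u - 12 vanishes at u ∈ {3}; Q'(v) = 4(v - 3)(v - 1)(v + 1) vanishes at v ∈ {-1, 1, 3}.
Local minima of P (where P''>0): P(3)=-18. Local minima of Q: Q(-1)=-9, Q(3)=-9.
So the global minimum of C is P(3) + Q(-1) + 1 = -18 − 9 + 1 = -26, attained at (3, -1).

-26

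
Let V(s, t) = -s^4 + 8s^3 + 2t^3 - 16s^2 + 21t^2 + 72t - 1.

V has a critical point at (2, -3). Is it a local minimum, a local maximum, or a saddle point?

local minimum

The mixed partial ∂²V/∂s∂t is 0, so the Hessian at any point is diag(V_ss, V_tt) = diag(4(-3s^2 + 12s - 8), 6(2t + 7)).
At (2, -3): H = diag(16, 6).
Both eigenvalues are positive, so H is positive definite: a local minimum.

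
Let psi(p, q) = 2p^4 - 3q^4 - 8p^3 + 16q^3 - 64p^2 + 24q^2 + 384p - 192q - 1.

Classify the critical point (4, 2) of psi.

The mixed partial ∂²psi/∂p∂q is 0, so the Hessian at any point is diag(psi_pp, psi_qq) = diag(8(3p^2 - 6p - 16), 12(-3q^2 + 8q + 4)).
At (4, 2): H = diag(64, 96).
Both eigenvalues are positive, so H is positive definite: a local minimum.

local minimum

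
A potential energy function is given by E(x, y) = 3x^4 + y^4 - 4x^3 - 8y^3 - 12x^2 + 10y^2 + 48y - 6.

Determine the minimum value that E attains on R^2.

E(x,y) separates as P(x) + Q(y) − 6, so its minimum is min P + min Q − 6.
P'(x) = 12x(x - 2)(x + 1) vanishes at x ∈ {-1, 0, 2}; Q'(y) = 4(y - 4)(y - 3)(y + 1) vanishes at y ∈ {-1, 3, 4}.
Local minima of P (where P''>0): P(-1)=-5, P(2)=-32. Local minima of Q: Q(-1)=-29, Q(4)=96.
So the global minimum of E is P(2) + Q(-1) − 6 = -32 − 29 − 6 = -67, attained at (2, -1).

-67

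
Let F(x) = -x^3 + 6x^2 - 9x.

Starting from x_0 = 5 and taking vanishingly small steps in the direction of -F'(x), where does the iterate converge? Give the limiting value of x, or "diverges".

diverges

F'(x) = -3(x - 3)(x - 1), so F'(5) = -24.
Gradient descent moves in the -F' direction, i.e. x is increasing.
There is no critical point above x=5, and F' keeps the same sign, so the iterate runs off to +∞.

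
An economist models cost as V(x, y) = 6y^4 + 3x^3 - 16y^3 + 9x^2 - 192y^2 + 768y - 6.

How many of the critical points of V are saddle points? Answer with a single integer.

V separates as a function of x plus a function of y, so ∇V=0 decouples.
∂V/∂x = 9x(x + 2) = 0 at x ∈ {-2, 0}; ∂V/∂y = 24(y - 4)(y - 2)(y + 4) = 0 at y ∈ {-4, 2, 4}.
The Hessian is diagonal: diag(V_xx, V_yy). Second derivatives: V_xx(-2)=-18, V_xx(0)=18; V_yy(-4)=1152, V_yy(2)=-288, V_yy(4)=384.
Saddle points occur where the two diagonal entries have opposite signs: (-2, -4), (-2, 4), (0, 2). Count: 3.

3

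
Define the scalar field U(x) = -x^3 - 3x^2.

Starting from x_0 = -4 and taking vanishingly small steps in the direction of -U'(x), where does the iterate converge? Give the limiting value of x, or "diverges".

U'(x) = -3x(x + 2), so U'(-4) = -24.
Gradient descent moves in the -U' direction, i.e. x is increasing.
The nearest critical point in that direction is x = -2, where U'' = 6 > 0 (a local minimum). The iterate converges there.

-2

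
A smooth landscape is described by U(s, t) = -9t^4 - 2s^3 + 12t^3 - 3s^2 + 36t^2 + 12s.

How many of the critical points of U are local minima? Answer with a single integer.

1

U separates as a function of s plus a function of t, so ∇U=0 decouples.
∂U/∂s = -6(s - 1)(s + 2) = 0 at s ∈ {-2, 1}; ∂U/∂t = -36t(t - 2)(t + 1) = 0 at t ∈ {-1, 0, 2}.
The Hessian is diagonal: diag(U_ss, U_tt). Second derivatives: U_ss(-2)=18, U_ss(1)=-18; U_tt(-1)=-108, U_tt(0)=72, U_tt(2)=-216.
Local minima occur where both diagonal entries positive: (-2, 0). Count: 1.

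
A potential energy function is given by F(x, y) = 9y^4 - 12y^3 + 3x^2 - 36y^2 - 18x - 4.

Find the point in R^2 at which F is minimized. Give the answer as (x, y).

F(x,y) separates as P(x) + Q(y) − 4, so its minimum is min P + min Q − 4.
P'(x) = 6x - 18 vanishes at x ∈ {3}; Q'(y) = 36y(y - 2)(y + 1) vanishes at y ∈ {-1, 0, 2}.
Local minima of P (where P''>0): P(3)=-27. Local minima of Q: Q(-1)=-15, Q(2)=-96.
So the global minimum of F is P(3) + Q(2) − 4 = -27 − 96 − 4 = -127, attained at (3, 2).

(3, 2)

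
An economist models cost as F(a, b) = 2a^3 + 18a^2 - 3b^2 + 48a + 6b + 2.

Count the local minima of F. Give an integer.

F separates as a function of a plus a function of b, so ∇F=0 decouples.
∂F/∂a = 6(a + 2)(a + 4) = 0 at a ∈ {-4, -2}; ∂F/∂b = -6(b - 1) = 0 at b ∈ {1}.
The Hessian is diagonal: diag(F_aa, F_bb). Second derivatives: F_aa(-4)=-12, F_aa(-2)=12; F_bb(1)=-6.
Local minima occur where both diagonal entries positive: none. Count: 0.

0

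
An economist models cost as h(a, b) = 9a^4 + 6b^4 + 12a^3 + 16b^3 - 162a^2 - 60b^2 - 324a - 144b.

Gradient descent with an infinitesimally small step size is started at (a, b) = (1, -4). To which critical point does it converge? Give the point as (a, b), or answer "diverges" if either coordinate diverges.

h is separable, so gradient descent decouples: a follows -∂h/∂a, b follows -∂h/∂b.
∂h/∂a = 36(a - 3)(a + 1)(a + 3); at a=1 this is -576, so a increases.
∂h/∂b = 24(b - 2)(b + 1)(b + 3); at b=-4 this is -432, so b increases.
a converges to its nearest critical value 3 (a local min of the a-part); b converges to -3. The iterate converges to (3, -3).

(3, -3)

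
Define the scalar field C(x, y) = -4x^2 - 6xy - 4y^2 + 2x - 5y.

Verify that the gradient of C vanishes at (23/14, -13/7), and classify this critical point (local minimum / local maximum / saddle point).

∇C = (-8x - 6y + 2, -6x - 8y - 5); substituting (23/14, -13/7) gives ∇C = (0, 0), so (23/14, -13/7) is indeed a critical point.
The Hessian of C is constant: H = [[-8, -6], [-6, -8]].
det(H) = (-8)·(-8) − (-6)² = 28.
det(H) > 0 and tr(H) = -16 < 0, so H is negative definite and the point is a local maximum.

local maximum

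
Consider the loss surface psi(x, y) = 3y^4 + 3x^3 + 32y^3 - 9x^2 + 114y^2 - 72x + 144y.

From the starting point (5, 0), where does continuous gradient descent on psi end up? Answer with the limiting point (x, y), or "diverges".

(4, -1)

psi is separable, so gradient descent decouples: x follows -∂psi/∂x, y follows -∂psi/∂y.
∂psi/∂x = 9(x - 4)(x + 2); at x=5 this is 63, so x decreases.
∂psi/∂y = 12(y + 1)(y + 3)(y + 4); at y=0 this is 144, so y decreases.
x converges to its nearest critical value 4 (a local min of the x-part); y converges to -1. The iterate converges to (4, -1).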